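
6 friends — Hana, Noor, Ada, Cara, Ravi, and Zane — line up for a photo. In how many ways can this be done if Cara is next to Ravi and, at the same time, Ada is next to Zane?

96

Treat {Cara,Ravi} as one block (2 orders) and {Ada,Zane} as another (2 orders).
That leaves 4 units to arrange: 2 × 2 × 4! = 4 × 24 = 96.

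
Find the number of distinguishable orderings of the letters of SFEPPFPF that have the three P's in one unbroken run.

120

Treat the 3 copies of P as a single block. The multiset to arrange is then {PPP, E, F, F, F, S}, 6 items in all.
That gives (6)!/(3!) = 120 arrangements.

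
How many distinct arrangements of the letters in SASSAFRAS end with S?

With the last slot taken by S, it remains to arrange the other 8 letters (ASSAFRAS).
Those 8 letters have A appearing 3 times and S appearing 3 times, giving (8)!/(3!·3!) = 1120.

1120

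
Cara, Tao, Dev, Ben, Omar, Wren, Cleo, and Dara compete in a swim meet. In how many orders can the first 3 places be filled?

336

There are 8 choices for 1st place, 7 for 2nd, and 6 for 3rd.
That gives 8 × 7 × 6 = 336.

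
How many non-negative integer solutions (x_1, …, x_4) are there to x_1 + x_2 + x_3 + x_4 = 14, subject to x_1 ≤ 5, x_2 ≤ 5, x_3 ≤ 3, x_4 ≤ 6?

By stars and bars, unrestricted non-negative solutions to x_1+…+x_4 = 14 number C(14+3,3) = 680.
Subtract solutions that violate a single cap (substitute x_i' = x_i − (cap_i+1)): x_1 ≥ 6 gives C(11,3) = 165; x_2 ≥ 6 gives C(11,3) = 165; x_3 ≥ 4 gives C(13,3) = 286; x_4 ≥ 7 gives C(10,3) = 120. Together 736.
Add back pairs where two caps are both exceeded: 10 + 35 + 4 + 35 + 4 + 20 = 108.
By inclusion–exclusion the count is 680 − 736 + 108 = 52.

52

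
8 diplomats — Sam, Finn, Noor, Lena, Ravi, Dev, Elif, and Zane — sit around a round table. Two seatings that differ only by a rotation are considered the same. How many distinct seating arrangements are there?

5040

Around a circle, 8 distinct people have 8!/8 = (7)! = 5040 rotationally distinct seatings.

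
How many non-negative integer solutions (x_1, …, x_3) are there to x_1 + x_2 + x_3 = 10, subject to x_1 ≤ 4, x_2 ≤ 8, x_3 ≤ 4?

22

Without the upper bounds there are C(12,2) = 66 ways to split 10 among 3 variables.
Subtract solutions that violate a single cap (substitute x_i' = x_i − (cap_i+1)): x_1 ≥ 5 gives C(7,2) = 21; x_2 ≥ 9 gives C(3,2) = 3; x_3 ≥ 5 gives C(7,2) = 21. Together 45.
Add back pairs where two caps are both exceeded: 0 + 1 + 0 = 1.
By inclusion–exclusion the count is 66 − 45 + 1 = 22.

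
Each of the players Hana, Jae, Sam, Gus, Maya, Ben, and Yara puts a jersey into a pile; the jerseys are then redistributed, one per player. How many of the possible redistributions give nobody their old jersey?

1854

Count assignments avoiding every fixed point. For any j of the 7 players fixed to their old jersey, the other 7−j can be arranged in (7−j)! ways.
By inclusion–exclusion this is Σ_{j=0}^{7} (−1)^j C(7,j)·(7−j)!.
Computing: 5040 − 5040 + 2520 − 840 + 210 − 42 + 7 − 1 = 1854.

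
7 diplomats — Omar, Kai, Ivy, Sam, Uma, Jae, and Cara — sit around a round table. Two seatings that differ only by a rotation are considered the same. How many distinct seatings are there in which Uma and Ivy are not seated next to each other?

Without the restriction there are (6)! = 720 seatings.
Seatings with Uma beside Ivy: treat them as a block with 2 internal orders, giving 2 × (5)! = 240.
Subtracting, 720 − 240 = 480.

480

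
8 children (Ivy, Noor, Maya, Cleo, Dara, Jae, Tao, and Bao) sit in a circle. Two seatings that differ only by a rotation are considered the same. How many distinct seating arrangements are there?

5040

Seat Ivy anywhere (absorbing the rotational symmetry), then permute the other 7: (7)! = 5040.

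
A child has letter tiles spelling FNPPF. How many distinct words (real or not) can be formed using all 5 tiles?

The 5 letters of FNPPF have repeats: F appearing twice and P appearing twice.
So there are 5! / (2!·2!) = 30 distinguishable arrangements.

30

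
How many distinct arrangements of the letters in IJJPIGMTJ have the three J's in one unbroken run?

2520

Treat the 3 copies of J as a single block. The multiset to arrange is then {JJJ, G, I, I, M, P, T}, 7 items in all.
That gives (7)!/(2!) = 2520 arrangements.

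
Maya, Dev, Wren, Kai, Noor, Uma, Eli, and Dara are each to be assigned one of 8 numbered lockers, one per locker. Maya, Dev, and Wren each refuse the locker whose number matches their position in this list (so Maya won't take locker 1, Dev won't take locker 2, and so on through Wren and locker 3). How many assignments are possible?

Let Aᵢ (for i ∈ {1, 2, 3}) be the placements that put person i in their forbidden locker. Any j of these fix j positions, leaving (8−j)! ways to fill the rest, and there are C(3,j) ways to pick which j.
By inclusion–exclusion, the number of valid placements is Σ_{j=0}^{3} (−1)^j C(3,j)·(8−j)!.
Computing: 40320 − 15120 + 2160 − 120 = 27240.

27240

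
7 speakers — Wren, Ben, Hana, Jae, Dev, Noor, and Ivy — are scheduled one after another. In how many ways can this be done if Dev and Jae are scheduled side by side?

Place the 5 others and the Dev-Jae pair as 6 objects in a line; the pair has 2 internal arrangements.
So the count is 2·(6)! = 1440.

1440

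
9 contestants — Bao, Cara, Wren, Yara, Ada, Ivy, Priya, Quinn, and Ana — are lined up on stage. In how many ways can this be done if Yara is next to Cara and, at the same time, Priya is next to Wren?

20160

Treat {Yara,Cara} as one block (2 orders) and {Priya,Wren} as another (2 orders).
That leaves 7 units to arrange: 2 × 2 × 7! = 4 × 5040 = 20160.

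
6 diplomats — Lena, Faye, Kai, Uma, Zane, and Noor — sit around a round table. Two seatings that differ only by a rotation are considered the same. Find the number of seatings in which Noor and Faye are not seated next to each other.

All circular seatings of 6 people number (5)! = 120.
Those with Noor next to Faye: fuse the pair into one unit and seat 5 units around a circle — 2·(4)! = 48.
Subtracting, 120 − 48 = 72.

72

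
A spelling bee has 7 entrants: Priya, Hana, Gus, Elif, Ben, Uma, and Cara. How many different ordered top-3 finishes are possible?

210

There are 7 choices for 1st place, 6 for 2nd, and 5 for 3rd.
That gives 7 × 6 × 5 = 210.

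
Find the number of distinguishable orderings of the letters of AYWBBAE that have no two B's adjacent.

900

There are 7!/(2!·2!) = 1260 arrangements of AYWBBAE in total.
If the two B's are adjacent, glue them into one block, leaving 6 items to arrange: (6)!/(2!) = 360 ways.
Hence 1260 − 360 = 900.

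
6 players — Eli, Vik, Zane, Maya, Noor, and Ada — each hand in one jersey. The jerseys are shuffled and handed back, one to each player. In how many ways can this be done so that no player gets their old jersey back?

265

This is the derangement count D_6: permutations of 6 items with no fixed point.
By inclusion–exclusion this is Σ_{j=0}^{6} (−1)^j C(6,j)·(6−j)!.
Computing: 720 − 720 + 360 − 120 + 30 − 6 + 1 = 265.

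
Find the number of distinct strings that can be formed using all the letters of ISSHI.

30

Letter multiplicities in ISSHI: H×1, I×2, S×2.
Dividing 5! = 120 by 2!·2! = 4 for the repeated letters gives 30.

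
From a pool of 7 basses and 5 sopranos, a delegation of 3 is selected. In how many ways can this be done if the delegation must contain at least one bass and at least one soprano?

Unrestricted: C(12,3) = 220 ways to pick any 3 of the 12.
Subtract selections that omit an entire group: no basses → C(5,3) = 10; no sopranos → C(7,3) = 35.
Both groups omitted at once is impossible, so 220 − 45 = 175.

175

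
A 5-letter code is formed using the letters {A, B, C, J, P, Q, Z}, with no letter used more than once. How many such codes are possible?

With no repetition, fill the 5 letters in order: 7 choices, then 6, down to 3.
7 × 6 × 5 × 4 × 3 = 2520.

2520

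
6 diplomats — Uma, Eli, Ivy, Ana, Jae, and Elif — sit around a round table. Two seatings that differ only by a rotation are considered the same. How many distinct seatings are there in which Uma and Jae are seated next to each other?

48

Glue Uma and Jae into a block (2 internal orders). Seating 5 units around a circle gives (4)! arrangements.
So 2 × (4)! = 2 × 24 = 48.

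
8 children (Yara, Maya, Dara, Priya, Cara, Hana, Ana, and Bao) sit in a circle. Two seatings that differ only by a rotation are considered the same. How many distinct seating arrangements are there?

5040

Fix one person's seat to break rotational symmetry; the remaining 7 people can be arranged in (7)! = 5040 ways.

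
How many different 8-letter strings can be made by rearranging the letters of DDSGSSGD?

560

Letter multiplicities in DDSGSSGD: D×3, G×2, S×3.
The number of distinct arrangements is 8!/(3!·3!·2!) = 40320/72 = 560.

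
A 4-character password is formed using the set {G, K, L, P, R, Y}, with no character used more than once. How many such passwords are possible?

Choose and order 4 of the 6 symbols: the first character has 6 options, the next 5, then 4, 3.
6 × 5 × 4 × 3 = 360.

360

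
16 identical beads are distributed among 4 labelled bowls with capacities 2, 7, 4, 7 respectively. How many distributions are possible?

Without the upper bounds there are C(19,3) = 969 ways to split 16 among 4 bowls.
Subtract solutions that violate a single cap (substitute x_i' = x_i − (cap_i+1)): x_1 ≥ 3 gives C(16,3) = 560; x_2 ≥ 8 gives C(11,3) = 165; x_3 ≥ 5 gives C(14,3) = 364; x_4 ≥ 8 gives C(11,3) = 165. Together 1254.
Add back pairs where two caps are both exceeded: 56 + 165 + 56 + 20 + 1 + 20 = 318.
Subtract triples: 1 + 0 + 1 + 0 = 2.
By inclusion–exclusion the count is 969 − 1254 + 318 − 2 = 31.

31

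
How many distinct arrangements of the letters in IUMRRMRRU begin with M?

840

With the first slot taken by M, it remains to arrange the other 8 letters (IURRMRRU).
Those 8 letters have R appearing 4 times and U appearing twice, giving (8)!/(4!·2!) = 840.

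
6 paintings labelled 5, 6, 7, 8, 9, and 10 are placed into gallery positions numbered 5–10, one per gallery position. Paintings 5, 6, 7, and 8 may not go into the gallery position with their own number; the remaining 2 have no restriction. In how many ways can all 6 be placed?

362

Let Aᵢ (for 5 ≤ i ≤ 8) be the placements that put painting i in its forbidden gallery position. Any j of these fix j positions, leaving (6−j)! ways to fill the rest, and there are C(4,j) ways to pick which j.
By inclusion–exclusion, the number of valid placements is Σ_{j=0}^{4} (−1)^j C(4,j)·(6−j)!.
Computing: 720 − 480 + 144 − 24 + 2 = 362.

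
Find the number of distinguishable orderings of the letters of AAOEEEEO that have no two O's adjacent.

Total arrangements of AAOEEEEO: 8!/(4!·2!·2!) = 420.
If the two O's are adjacent, glue them into one block, leaving 7 items to arrange: (7)!/(4!·2!) = 105 ways.
Subtracting, 420 − 105 = 315 arrangements keep the O's apart.

315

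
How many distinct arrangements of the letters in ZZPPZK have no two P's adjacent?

There are 6!/(3!·2!) = 60 arrangements of ZZPPZK in total.
Arrangements with the P's together: treat PP as one letter, giving (5)!/(3!) = 20.
Subtracting, 60 − 20 = 40 arrangements keep the P's apart.

40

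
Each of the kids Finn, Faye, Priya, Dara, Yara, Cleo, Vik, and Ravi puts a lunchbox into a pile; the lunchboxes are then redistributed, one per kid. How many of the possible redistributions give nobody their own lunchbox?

14833

This is the derangement count D_8: permutations of 8 items with no fixed point.
By inclusion–exclusion this is Σ_{j=0}^{8} (−1)^j C(8,j)·(8−j)!.
Computing: 40320 − 40320 + 20160 − 6720 + 1680 − 336 + 56 − 8 + 1 = 14833.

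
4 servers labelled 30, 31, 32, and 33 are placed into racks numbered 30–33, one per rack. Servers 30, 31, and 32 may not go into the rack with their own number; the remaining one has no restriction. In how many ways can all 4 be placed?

11

Let Aᵢ (for i ∈ {30, 31, 32}) be the placements that put server i in its forbidden rack. Any j of these fix j positions, leaving (4−j)! ways to fill the rest, and there are C(3,j) ways to pick which j.
By inclusion–exclusion, the number of valid placements is Σ_{j=0}^{3} (−1)^j C(3,j)·(4−j)!.
Computing: 24 − 18 + 6 − 1 = 11.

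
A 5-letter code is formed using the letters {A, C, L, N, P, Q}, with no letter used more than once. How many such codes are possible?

With no repetition, fill the 5 letters in order: 6 choices, then 5, down to 2.
That product is 6 × 5 × 4 × 3 × 2 = 720.

720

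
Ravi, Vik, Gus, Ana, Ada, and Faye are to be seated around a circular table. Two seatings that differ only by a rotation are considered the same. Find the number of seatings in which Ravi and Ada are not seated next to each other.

Without the restriction there are (5)! = 120 seatings.
Those with Ravi next to Ada: fuse the pair into one unit and seat 5 units around a circle — 2·(4)! = 48.
Subtracting, 120 − 48 = 72.

72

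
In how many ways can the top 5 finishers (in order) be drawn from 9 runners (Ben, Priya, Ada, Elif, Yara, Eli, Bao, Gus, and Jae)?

15120

There are 9 choices for 1st place, 8 for 2nd, and so on down to 5 for position 5.
That gives 9 × 8 × 7 × 6 × 5 = 15120.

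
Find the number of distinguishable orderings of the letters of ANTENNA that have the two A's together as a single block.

120

Treat the 2 copies of A as a single block. The multiset to arrange is then {AA, E, N, N, N, T}, 6 items in all.
That gives (6)!/(3!) = 120 arrangements.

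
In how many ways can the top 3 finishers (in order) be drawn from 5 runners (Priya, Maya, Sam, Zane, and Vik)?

There are 5 choices for 1st place, 4 for 2nd, and 3 for 3rd.
That gives 5 × 4 × 3 = 60.

60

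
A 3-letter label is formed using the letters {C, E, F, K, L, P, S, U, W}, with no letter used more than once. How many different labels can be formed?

With no repetition, fill the 3 letters in order: 9 choices, then 8, down to 7.
9 × 8 × 7 = 504.

504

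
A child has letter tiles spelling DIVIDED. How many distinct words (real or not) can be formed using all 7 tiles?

420

Letter multiplicities in DIVIDED: D×3, E×1, I×2, V×1.
So there are 7! / (3!·2!) = 420 distinguishable arrangements.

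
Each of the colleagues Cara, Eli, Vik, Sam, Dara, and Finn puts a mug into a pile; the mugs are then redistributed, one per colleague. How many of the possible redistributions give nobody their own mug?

265

Count assignments avoiding every fixed point. For any j of the 6 colleagues fixed to their own mug, the other 6−j can be arranged in (6−j)! ways.
By inclusion–exclusion this is Σ_{j=0}^{6} (−1)^j C(6,j)·(6−j)!.
Computing: 720 − 720 + 360 − 120 + 30 − 6 + 1 = 265.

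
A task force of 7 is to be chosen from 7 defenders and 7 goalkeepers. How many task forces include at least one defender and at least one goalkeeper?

3430

With no constraint there are C(14,7) = 3432 possible selections.
Selections missing a whole group: no defenders → C(7,7) = 1; no goalkeepers → C(7,7) = 1.
Both groups omitted at once is impossible, so 3432 − 2 = 3430.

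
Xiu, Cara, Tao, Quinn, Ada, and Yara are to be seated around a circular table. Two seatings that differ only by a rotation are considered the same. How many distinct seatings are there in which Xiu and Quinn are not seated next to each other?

72

All circular seatings of 6 people number (5)! = 120.
Seatings with Xiu beside Quinn: treat them as a block with 2 internal orders, giving 2 × (4)! = 48.
Subtracting, 120 − 48 = 72.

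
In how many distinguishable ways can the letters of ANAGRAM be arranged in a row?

ANAGRAM has 7 letters with A appearing 3 times.
So there are 7! / (3!) = 840 distinguishable arrangements.

840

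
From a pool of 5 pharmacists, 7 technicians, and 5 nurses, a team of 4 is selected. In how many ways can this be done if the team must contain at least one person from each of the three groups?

Unrestricted: C(17,4) = 2380 ways to pick any 4 of the 17.
Selections missing a whole group: no pharmacists → C(12,4) = 495; no technicians → C(10,4) = 210; no nurses → C(12,4) = 495.
Add back selections omitting two groups (i.e. drawn from a single group): C(5,4) + C(7,4) + C(5,4) = 45.
By inclusion–exclusion: 2380 − 1200 + 45 = 1225.

1225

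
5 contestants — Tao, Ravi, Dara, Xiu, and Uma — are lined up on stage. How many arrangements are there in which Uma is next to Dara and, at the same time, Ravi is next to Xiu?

Treat {Uma,Dara} as one block (2 orders) and {Ravi,Xiu} as another (2 orders).
That leaves 3 units to arrange: 2 × 2 × 3! = 4 × 6 = 24.

24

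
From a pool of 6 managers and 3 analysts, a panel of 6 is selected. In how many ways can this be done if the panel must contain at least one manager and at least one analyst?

Total 6-person selections from all 9: C(9,6) = 84.
Subtract selections that omit an entire group: no managers → C(3,6) = 0; no analysts → C(6,6) = 1.
Both groups omitted at once is impossible, so 84 − 1 = 83.

83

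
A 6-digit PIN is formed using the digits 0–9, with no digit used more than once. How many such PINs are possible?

151200

With no repetition, fill the 6 digits in order: 10 choices, then 9, down to 5.
10 × 9 × 8 × 7 × 6 × 5 = 151200.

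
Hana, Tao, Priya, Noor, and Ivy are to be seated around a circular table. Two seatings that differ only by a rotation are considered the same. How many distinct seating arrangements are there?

24

Around a circle, 5 distinct people have 5!/5 = (4)! = 24 rotationally distinct seatings.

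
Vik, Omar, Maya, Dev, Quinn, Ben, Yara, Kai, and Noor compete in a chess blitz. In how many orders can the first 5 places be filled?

There are 9 choices for 1st place, 8 for 2nd, and so on down to 5 for position 5.
That gives 9 × 8 × 7 × 6 × 5 = 15120.

15120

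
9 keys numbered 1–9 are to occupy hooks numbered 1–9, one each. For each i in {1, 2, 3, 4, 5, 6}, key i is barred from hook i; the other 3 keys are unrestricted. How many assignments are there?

Let Aᵢ (for 1 ≤ i ≤ 6) be the placements that put key i in its forbidden hook. Any j of these fix j positions, leaving (9−j)! ways to fill the rest, and there are C(6,j) ways to pick which j.
By inclusion–exclusion, the number of valid placements is Σ_{j=0}^{6} (−1)^j C(6,j)·(9−j)!.
Computing: 362880 − 241920 + 75600 − 14400 + 1800 − 144 + 6 = 183822.

183822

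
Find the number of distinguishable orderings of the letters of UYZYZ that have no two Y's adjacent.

Total arrangements of UYZYZ: 5!/(2!·2!) = 30.
Arrangements with the Y's together: treat YY as one letter, giving (4)!/(2!) = 12.
Subtracting, 30 − 12 = 18 arrangements keep the Y's apart.

18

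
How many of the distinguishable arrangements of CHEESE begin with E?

60

Fix E in the first position and arrange the remaining 5 letters.
Those 5 letters have E appearing twice, giving (5)!/(2!) = 60.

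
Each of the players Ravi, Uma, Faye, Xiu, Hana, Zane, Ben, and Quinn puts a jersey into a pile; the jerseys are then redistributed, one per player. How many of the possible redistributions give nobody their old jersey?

14833

Count assignments avoiding every fixed point. For any j of the 8 players fixed to their old jersey, the other 8−j can be arranged in (8−j)! ways.
By inclusion–exclusion this is Σ_{j=0}^{8} (−1)^j C(8,j)·(8−j)!.
Computing: 40320 − 40320 + 20160 − 6720 + 1680 − 336 + 56 − 8 + 1 = 14833.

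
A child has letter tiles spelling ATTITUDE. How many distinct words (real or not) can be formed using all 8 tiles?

Letter multiplicities in ATTITUDE: A×1, D×1, E×1, I×1, T×3, U×1.
The number of distinct arrangements is 8!/(3!) = 40320/6 = 6720.

6720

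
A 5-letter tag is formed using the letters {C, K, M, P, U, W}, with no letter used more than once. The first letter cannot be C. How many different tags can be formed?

The first letter has 6−1 = 5 choices (anything except C).
The remaining 4 letters are filled from the other 5 symbols without repetition: 5 × 4 × 3 × 2 = 120.
Total: 5 × 120 = 600.

600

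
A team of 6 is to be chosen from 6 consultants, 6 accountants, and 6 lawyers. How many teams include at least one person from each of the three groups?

15795

Total 6-person selections from all 18: C(18,6) = 18564.
Selections missing a whole group: no consultants → C(12,6) = 924; no accountants → C(12,6) = 924; no lawyers → C(12,6) = 924.
Add back selections omitting two groups (i.e. drawn from a single group): C(6,6) + C(6,6) + C(6,6) = 3.
By inclusion–exclusion: 18564 − 2772 + 3 = 15795.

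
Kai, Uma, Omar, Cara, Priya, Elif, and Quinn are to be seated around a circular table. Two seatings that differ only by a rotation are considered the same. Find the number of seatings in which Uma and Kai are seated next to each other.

Treat {Uma, Kai} as one unit (2 internal orders) and seat the resulting 6 units around the table: (5)! circular arrangements.
So 2 × (5)! = 2 × 120 = 240.

240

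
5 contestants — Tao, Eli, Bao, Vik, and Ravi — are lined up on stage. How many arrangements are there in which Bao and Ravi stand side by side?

Glue Bao and Ravi into one block (2 internal orders), leaving 4 units to arrange in a row.
So the count is 2·(4)! = 48.

48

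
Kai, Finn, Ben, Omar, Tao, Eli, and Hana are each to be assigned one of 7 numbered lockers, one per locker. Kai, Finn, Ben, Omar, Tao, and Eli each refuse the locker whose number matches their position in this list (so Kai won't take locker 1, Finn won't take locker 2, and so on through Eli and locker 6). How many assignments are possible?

Let Aᵢ (for 1 ≤ i ≤ 6) be the placements that put person i in their forbidden locker. Any j of these fix j positions, leaving (7−j)! ways to fill the rest, and there are C(6,j) ways to pick which j.
By inclusion–exclusion, the number of valid placements is Σ_{j=0}^{6} (−1)^j C(6,j)·(7−j)!.
Computing: 5040 − 4320 + 1800 − 480 + 90 − 12 + 1 = 2119.

2119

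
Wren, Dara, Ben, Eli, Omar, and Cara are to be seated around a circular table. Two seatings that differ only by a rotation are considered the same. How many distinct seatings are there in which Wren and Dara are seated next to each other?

Treat {Wren, Dara} as one unit (2 internal orders) and seat the resulting 5 units around the table: (4)! circular arrangements.
So 2 × (4)! = 2 × 24 = 48.

48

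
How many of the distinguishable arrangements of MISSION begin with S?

With the first slot taken by S, it remains to arrange the other 6 letters (MISION).
Those 6 letters have I appearing twice, giving (6)!/(2!) = 360.

360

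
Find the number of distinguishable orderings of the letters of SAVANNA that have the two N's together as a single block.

120

Treat the 2 copies of N as a single block. The multiset to arrange is then {NN, A, A, A, S, V}, 6 items in all.
That gives (6)!/(3!) = 120 arrangements.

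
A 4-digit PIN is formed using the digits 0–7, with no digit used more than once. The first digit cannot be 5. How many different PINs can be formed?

The first digit has 8−1 = 7 choices (anything except 5).
The remaining 3 digits are filled from the other 7 symbols without repetition: 7 × 6 × 5 = 210.
Total: 7 × 210 = 1470.

1470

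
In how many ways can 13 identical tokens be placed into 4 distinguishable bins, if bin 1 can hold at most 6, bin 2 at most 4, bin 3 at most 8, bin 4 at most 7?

225

Ignoring the caps, the number of non-negative solutions to x_1+…+x_4 = 13 is C(16,3) = 560.
Subtract solutions that violate a single cap (substitute x_i' = x_i − (cap_i+1)): x_1 ≥ 7 gives C(9,3) = 84; x_2 ≥ 5 gives C(11,3) = 165; x_3 ≥ 9 gives C(7,3) = 35; x_4 ≥ 8 gives C(8,3) = 56. Together 340.
Add back pairs where two caps are both exceeded: 4 + 0 + 0 + 0 + 1 + 0 = 5.
By inclusion–exclusion the count is 560 − 340 + 5 = 225.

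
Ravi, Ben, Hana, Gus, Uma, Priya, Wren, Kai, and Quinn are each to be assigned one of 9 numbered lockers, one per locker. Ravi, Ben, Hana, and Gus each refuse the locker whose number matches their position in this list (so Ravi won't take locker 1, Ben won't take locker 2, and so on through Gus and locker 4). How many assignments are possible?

Let Aᵢ (for 1 ≤ i ≤ 4) be the placements that put person i in their forbidden locker. Any j of these fix j positions, leaving (9−j)! ways to fill the rest, and there are C(4,j) ways to pick which j.
By inclusion–exclusion, the number of valid placements is Σ_{j=0}^{4} (−1)^j C(4,j)·(9−j)!.
Computing: 362880 − 161280 + 30240 − 2880 + 120 = 229080.

229080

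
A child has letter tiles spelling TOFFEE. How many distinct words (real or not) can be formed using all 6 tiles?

The 6 letters of TOFFEE have repeats: E appearing twice and F appearing twice.
So there are 6! / (2!·2!) = 180 distinguishable arrangements.

180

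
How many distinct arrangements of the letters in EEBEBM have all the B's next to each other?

Treat the 2 copies of B as a single block. The multiset to arrange is then {BB, E, E, E, M}, 5 items in all.
That gives (5)!/(3!) = 20 arrangements.

20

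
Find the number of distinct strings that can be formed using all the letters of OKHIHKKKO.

3780

Letter multiplicities in OKHIHKKKO: H×2, I×1, K×4, O×2.
Dividing 9! = 362880 by 4!·2!·2! = 96 for the repeated letters gives 3780.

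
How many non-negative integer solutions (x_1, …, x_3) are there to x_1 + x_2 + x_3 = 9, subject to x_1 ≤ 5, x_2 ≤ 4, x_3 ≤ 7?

27

By stars and bars, unrestricted non-negative solutions to x_1+…+x_3 = 9 number C(9+2,2) = 55.
Subtract solutions that violate a single cap (substitute x_i' = x_i − (cap_i+1)): x_1 ≥ 6 gives C(5,2) = 10; x_2 ≥ 5 gives C(6,2) = 15; x_3 ≥ 8 gives C(3,2) = 3. Together 28.
No two caps can be exceeded simultaneously, so the pair terms are all 0.
By inclusion–exclusion the count is 55 − 28 + 0 = 27.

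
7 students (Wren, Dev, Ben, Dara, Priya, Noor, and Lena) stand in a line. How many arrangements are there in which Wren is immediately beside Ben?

1440

Glue Wren and Ben into one block (2 internal orders), leaving 6 units to arrange in a row.
That gives 2 × 6! = 2 × 720 = 1440.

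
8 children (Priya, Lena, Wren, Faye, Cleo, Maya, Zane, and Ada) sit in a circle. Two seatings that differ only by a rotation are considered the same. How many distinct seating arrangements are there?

5040

Seat Priya anywhere (absorbing the rotational symmetry), then permute the other 7: (7)! = 5040.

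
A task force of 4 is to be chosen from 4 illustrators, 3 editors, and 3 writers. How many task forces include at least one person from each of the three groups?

126

Total 4-person selections from all 10: C(10,4) = 210.
Subtract selections that omit an entire group: no illustrators → C(6,4) = 15; no editors → C(7,4) = 35; no writers → C(7,4) = 35.
Add back selections omitting two groups (i.e. drawn from a single group): C(4,4) + C(3,4) + C(3,4) = 1.
By inclusion–exclusion: 210 − 85 + 1 = 126.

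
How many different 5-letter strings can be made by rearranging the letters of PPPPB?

5

Letter multiplicities in PPPPB: B×1, P×4.
The number of distinct arrangements is 5!/(4!) = 120/24 = 5.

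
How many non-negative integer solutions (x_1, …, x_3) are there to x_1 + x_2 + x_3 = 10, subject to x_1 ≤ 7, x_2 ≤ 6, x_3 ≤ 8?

47

Ignoring the caps, the number of non-negative solutions to x_1+…+x_3 = 10 is C(12,2) = 66.
Subtract solutions that violate a single cap (substitute x_i' = x_i − (cap_i+1)): x_1 ≥ 8 gives C(4,2) = 6; x_2 ≥ 7 gives C(5,2) = 10; x_3 ≥ 9 gives C(3,2) = 3. Together 19.
No two caps can be exceeded simultaneously, so the pair terms are all 0.
By inclusion–exclusion the count is 66 − 19 + 0 = 47.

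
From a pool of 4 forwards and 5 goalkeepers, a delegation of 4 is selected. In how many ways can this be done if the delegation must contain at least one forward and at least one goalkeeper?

With no constraint there are C(9,4) = 126 possible selections.
Selections missing a whole group: no forwards → C(5,4) = 5; no goalkeepers → C(4,4) = 1.
Both groups omitted at once is impossible, so 126 − 6 = 120.

120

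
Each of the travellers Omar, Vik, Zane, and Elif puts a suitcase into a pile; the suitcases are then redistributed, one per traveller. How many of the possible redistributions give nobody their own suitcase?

Let Aᵢ be the assignments in which traveller i gets their own suitcase. We want the size of the complement of A₁∪…∪A_4.
By inclusion–exclusion this is Σ_{j=0}^{4} (−1)^j C(4,j)·(4−j)!.
Computing: 24 − 24 + 12 − 4 + 1 = 9.

9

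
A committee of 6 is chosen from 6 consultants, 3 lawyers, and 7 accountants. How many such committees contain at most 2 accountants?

Split by how many accountants are chosen (0 through 2).
Sum: C(7,0)·C(9,6) + C(7,1)·C(9,5) + C(7,2)·C(9,4) = 84 + 882 + 2646 = 3612.

3612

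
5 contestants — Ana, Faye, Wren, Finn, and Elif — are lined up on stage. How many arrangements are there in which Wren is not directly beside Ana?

72

Of the 5! = 120 arrangements, those with Wren and Ana adjacent number 2 × 4! = 48 (treat the pair as a block with 2 internal orders).
So 120 − 48 = 72 arrangements keep them apart.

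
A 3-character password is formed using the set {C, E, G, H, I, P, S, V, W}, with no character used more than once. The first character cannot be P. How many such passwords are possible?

448

The first character has 9−1 = 8 choices (anything except P).
The remaining 2 characters are filled from the other 8 symbols without repetition: 8 × 7 = 56.
Total: 8 × 56 = 448.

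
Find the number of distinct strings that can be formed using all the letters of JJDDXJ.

60

JJDDXJ has 6 letters with D appearing twice and J appearing 3 times.
Dividing 6! = 720 by 3!·2! = 12 for the repeated letters gives 60.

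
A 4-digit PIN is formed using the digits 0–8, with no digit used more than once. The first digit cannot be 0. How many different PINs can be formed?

2688

The first digit has 9−1 = 8 choices (anything except 0).
The remaining 3 digits are filled from the other 8 symbols without repetition: 8 × 7 × 6 = 336.
Total: 8 × 336 = 2688.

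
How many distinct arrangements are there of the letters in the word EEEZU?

EEEZU has 5 letters with E appearing 3 times.
So there are 5! / (3!) = 20 distinguishable arrangements.

20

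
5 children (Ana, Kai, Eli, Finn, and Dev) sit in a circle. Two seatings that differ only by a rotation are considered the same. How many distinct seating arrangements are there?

24

Around a circle, 5 distinct people have 5!/5 = (4)! = 24 rotationally distinct seatings.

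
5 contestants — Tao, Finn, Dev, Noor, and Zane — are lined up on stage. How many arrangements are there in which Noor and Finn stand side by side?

48

Glue Noor and Finn into one block (2 internal orders), leaving 4 units to arrange in a row.
So the count is 2·(4)! = 48.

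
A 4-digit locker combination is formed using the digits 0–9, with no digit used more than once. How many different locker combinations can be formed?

5040

With no repetition, fill the 4 digits in order: 10 choices, then 9, down to 7.
That product is 10 × 9 × 8 × 7 = 5040.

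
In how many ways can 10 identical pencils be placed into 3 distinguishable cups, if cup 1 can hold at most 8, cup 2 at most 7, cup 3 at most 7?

51

Ignoring the caps, the number of non-negative solutions to x_1+…+x_3 = 10 is C(12,2) = 66.
Subtract solutions that violate a single cap (substitute x_i' = x_i − (cap_i+1)): x_1 ≥ 9 gives C(3,2) = 3; x_2 ≥ 8 gives C(4,2) = 6; x_3 ≥ 8 gives C(4,2) = 6. Together 15.
No two caps can be exceeded simultaneously, so the pair terms are all 0.
By inclusion–exclusion the count is 66 − 15 + 0 = 51.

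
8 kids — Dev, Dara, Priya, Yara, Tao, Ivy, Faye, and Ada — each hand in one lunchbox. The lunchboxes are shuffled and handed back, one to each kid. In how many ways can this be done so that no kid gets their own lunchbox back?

14833

Let Aᵢ be the assignments in which kid i gets their own lunchbox. We want the size of the complement of A₁∪…∪A_8.
By inclusion–exclusion this is Σ_{j=0}^{8} (−1)^j C(8,j)·(8−j)!.
Computing: 40320 − 40320 + 20160 − 6720 + 1680 − 336 + 56 − 8 + 1 = 14833.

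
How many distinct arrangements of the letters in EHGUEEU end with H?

With the last slot taken by H, it remains to arrange the other 6 letters (EGUEEU).
Those 6 letters have E appearing 3 times and U appearing twice, giving (6)!/(3!·2!) = 60.

60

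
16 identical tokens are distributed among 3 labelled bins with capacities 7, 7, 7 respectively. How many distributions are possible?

Without the upper bounds there are C(18,2) = 153 ways to split 16 among 3 bins.
Subtract solutions that violate a single cap (substitute x_i' = x_i − (cap_i+1)): x_1 ≥ 8 gives C(10,2) = 45; x_2 ≥ 8 gives C(10,2) = 45; x_3 ≥ 8 gives C(10,2) = 45. Together 135.
Add back pairs where two caps are both exceeded: 1 + 1 + 1 = 3.
By inclusion–exclusion the count is 153 − 135 + 3 = 21.

21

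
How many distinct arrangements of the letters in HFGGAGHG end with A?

105

With the last slot taken by A, it remains to arrange the other 7 letters (HFGGGHG).
Those 7 letters have G appearing 4 times and H appearing twice, giving (7)!/(4!·2!) = 105.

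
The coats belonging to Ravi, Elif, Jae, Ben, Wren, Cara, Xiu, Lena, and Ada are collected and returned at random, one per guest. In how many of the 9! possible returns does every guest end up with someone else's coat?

Count assignments avoiding every fixed point. For any j of the 9 guests fixed to their own coat, the other 9−j can be arranged in (9−j)! ways.
By inclusion–exclusion this is Σ_{j=0}^{9} (−1)^j C(9,j)·(9−j)!.
Computing: 362880 − 362880 + 181440 − 60480 + 15120 − 3024 + 504 − 72 + 9 − 1 = 133496.

133496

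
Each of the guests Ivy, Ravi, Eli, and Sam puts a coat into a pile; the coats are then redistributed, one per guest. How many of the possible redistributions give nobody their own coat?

9

This is the derangement count D_4: permutations of 4 items with no fixed point.
By inclusion–exclusion this is Σ_{j=0}^{4} (−1)^j C(4,j)·(4−j)!.
Computing: 24 − 24 + 12 − 4 + 1 = 9.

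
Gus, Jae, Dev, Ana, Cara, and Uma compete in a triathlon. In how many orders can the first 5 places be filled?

There are 6 choices for 1st place, 5 for 2nd, and so on down to 2 for position 5.
That gives 6 × 5 × 4 × 3 × 2 = 720.

720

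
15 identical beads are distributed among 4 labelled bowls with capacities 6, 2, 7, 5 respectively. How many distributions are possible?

Without the upper bounds there are C(18,3) = 816 ways to split 15 among 4 bowls.
Subtract solutions that violate a single cap (substitute x_i' = x_i − (cap_i+1)): x_1 ≥ 7 gives C(11,3) = 165; x_2 ≥ 3 gives C(15,3) = 455; x_3 ≥ 8 gives C(10,3) = 120; x_4 ≥ 6 gives C(12,3) = 220. Together 960.
Add back pairs where two caps are both exceeded: 56 + 1 + 10 + 35 + 84 + 4 = 190.
By inclusion–exclusion the count is 816 − 960 + 190 = 46.

46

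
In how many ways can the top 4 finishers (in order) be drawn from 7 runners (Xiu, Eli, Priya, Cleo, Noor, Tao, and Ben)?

There are 7 choices for 1st place, 6 for 2nd, and so on down to 4 for position 4.
That gives 7 × 6 × 5 × 4 = 840.

840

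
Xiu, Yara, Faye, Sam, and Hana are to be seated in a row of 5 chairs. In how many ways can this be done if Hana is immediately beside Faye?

48

Glue Hana and Faye into one block (2 internal orders), leaving 4 units to arrange in a row.
So the count is 2·(4)! = 48.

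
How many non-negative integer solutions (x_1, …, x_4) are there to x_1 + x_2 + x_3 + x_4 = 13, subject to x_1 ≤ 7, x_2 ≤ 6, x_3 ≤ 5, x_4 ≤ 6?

218

By stars and bars, unrestricted non-negative solutions to x_1+…+x_4 = 13 number C(13+3,3) = 560.
Subtract solutions that violate a single cap (substitute x_i' = x_i − (cap_i+1)): x_1 ≥ 8 gives C(8,3) = 56; x_2 ≥ 7 gives C(9,3) = 84; x_3 ≥ 6 gives C(10,3) = 120; x_4 ≥ 7 gives C(9,3) = 84. Together 344.
Add back pairs where two caps are both exceeded: 0 + 0 + 0 + 1 + 0 + 1 = 2.
By inclusion–exclusion the count is 560 − 344 + 2 = 218.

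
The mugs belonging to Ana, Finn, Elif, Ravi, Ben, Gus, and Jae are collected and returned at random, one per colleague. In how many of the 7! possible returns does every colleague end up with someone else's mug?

1854

Count assignments avoiding every fixed point. For any j of the 7 colleagues fixed to their own mug, the other 7−j can be arranged in (7−j)! ways.
By inclusion–exclusion this is Σ_{j=0}^{7} (−1)^j C(7,j)·(7−j)!.
Computing: 5040 − 5040 + 2520 − 840 + 210 − 42 + 7 − 1 = 1854.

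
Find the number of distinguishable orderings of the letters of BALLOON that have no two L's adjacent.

900

Total arrangements of BALLOON: 7!/(2!·2!) = 1260.
If the two L's are adjacent, glue them into one block, leaving 6 items to arrange: (6)!/(2!) = 360 ways.
Hence 1260 − 360 = 900.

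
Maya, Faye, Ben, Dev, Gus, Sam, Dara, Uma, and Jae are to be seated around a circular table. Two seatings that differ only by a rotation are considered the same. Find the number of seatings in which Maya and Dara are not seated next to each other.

30240

All circular seatings of 9 people number (8)! = 40320.
Those with Maya next to Dara: fuse the pair into one unit and seat 8 units around a circle — 2·(7)! = 10080.
Subtracting, 40320 − 10080 = 30240.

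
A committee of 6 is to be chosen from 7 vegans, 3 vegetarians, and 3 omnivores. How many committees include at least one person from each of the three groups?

1302

Total 6-person selections from all 13: C(13,6) = 1716.
Subtract selections that omit an entire group: no vegans → C(6,6) = 1; no vegetarians → C(10,6) = 210; no omnivores → C(10,6) = 210.
Add back selections omitting two groups (i.e. drawn from a single group): C(7,6) + C(3,6) + C(3,6) = 7.
By inclusion–exclusion: 1716 − 421 + 7 = 1302.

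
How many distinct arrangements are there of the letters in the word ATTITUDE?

6720

The 8 letters of ATTITUDE have repeats: T appearing 3 times.
So there are 8! / (3!) = 6720 distinguishable arrangements.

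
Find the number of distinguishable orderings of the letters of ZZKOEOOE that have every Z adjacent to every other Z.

420

Treat the 2 copies of Z as a single block. The multiset to arrange is then {ZZ, E, E, K, O, O, O}, 7 items in all.
That gives (7)!/(3!·2!) = 420 arrangements.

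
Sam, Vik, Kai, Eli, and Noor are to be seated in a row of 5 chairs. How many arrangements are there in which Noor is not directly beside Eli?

72

Of the 5! = 120 arrangements, those with Noor and Eli adjacent number 2 × 4! = 48 (treat the pair as a block with 2 internal orders).
So 120 − 48 = 72 arrangements keep them apart.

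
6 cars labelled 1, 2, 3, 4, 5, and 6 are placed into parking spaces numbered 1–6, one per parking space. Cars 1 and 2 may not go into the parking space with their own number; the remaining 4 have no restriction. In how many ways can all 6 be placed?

504

Let Aᵢ (for i ∈ {1, 2}) be the placements that put car i in its forbidden parking space. Any j of these fix j positions, leaving (6−j)! ways to fill the rest, and there are C(2,j) ways to pick which j.
By inclusion–exclusion, the number of valid placements is Σ_{j=0}^{2} (−1)^j C(2,j)·(6−j)!.
Computing: 720 − 240 + 24 = 504.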